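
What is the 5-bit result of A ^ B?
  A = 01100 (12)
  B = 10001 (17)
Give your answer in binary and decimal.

Apply ^ to each column (1 where bits differ):
  01100
^ 10001
-------
  11101

Answer: 11101 (29)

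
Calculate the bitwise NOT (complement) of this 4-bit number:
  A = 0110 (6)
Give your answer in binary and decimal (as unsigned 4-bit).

Flip each bit (0->1, 1->0):
  0110
  1001

Answer: 1001 (9)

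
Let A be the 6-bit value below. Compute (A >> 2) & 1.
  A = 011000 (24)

Bit 2 is the 3rd from the right.
  011000
     ^
That bit is 0.

Answer: 0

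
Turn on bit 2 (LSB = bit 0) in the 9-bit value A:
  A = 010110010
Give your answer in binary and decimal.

Mask = 1 << 2 = 000000100
Bit 2 of A is 0, so OR-ing with the mask flips it to 1.
  010110010
| 000000100
-----------
  010110110

Answer: 010110110 (182)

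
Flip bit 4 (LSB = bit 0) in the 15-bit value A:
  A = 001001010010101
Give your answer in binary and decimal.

Mask = 1 << 4 = 000000000010000
Bit 4 of A is 1; XOR with the mask flips it to 0.
  001001010010101
^ 000000000010000
-----------------
  001001010000101

Answer: 001001010000101 (4741)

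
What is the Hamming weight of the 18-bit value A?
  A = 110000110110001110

110000110110001110
1-bits at positions (from bit 0 = LSB): 1, 2, 3, 7, 8, 10, 11, 16, 17
Count = 9

Answer: 9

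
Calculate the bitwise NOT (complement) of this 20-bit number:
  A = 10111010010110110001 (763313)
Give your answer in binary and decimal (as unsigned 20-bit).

Flip each bit (0->1, 1->0):
  10111010010110110001
  01000101101001001110

Answer: 01000101101001001110 (285262)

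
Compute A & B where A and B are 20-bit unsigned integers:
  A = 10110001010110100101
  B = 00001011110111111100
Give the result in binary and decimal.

Apply & to each column (1 only where both bits are 1):
  10110001010110100101
& 00001011110111111100
----------------------
  00000001010110100100

Answer: 00000001010110100100 (5540)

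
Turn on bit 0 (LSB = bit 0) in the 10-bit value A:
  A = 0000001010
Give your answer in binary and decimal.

Mask = 1 << 0 = 0000000001
Bit 0 of A is 0, so OR-ing with the mask flips it to 1.
  0000001010
| 0000000001
------------
  0000001011

Answer: 0000001011 (11)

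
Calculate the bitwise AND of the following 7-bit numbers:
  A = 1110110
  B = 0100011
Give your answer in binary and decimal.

Apply & to each column (1 only where both bits are 1):
  1110110
& 0100011
---------
  0100010

Answer: 0100010 (34)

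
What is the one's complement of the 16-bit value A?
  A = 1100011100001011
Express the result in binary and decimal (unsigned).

Flip each bit (0->1, 1->0):
  1100011100001011
  0011100011110100

Answer: 0011100011110100 (14580)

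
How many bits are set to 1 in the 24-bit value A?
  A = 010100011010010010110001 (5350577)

010100011010010010110001
1-bits at positions (from bit 0 = LSB): 0, 4, 5, 7, 10, 13, 15, 16, 20, 22
Count = 10

Answer: 10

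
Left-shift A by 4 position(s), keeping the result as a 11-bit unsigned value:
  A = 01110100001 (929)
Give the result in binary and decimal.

Shift left by 4: drop the top 4 bit(s), append 4 zero(s) on the right.
  01110100001  ->  discard [0111], keep [0100001], append 0000
= 01000010000

Answer: 01000010000 (528)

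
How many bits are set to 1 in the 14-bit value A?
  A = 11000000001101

11000000001101
1-bits at positions (from bit 0 = LSB): 0, 2, 3, 12, 13
Count = 5

Answer: 5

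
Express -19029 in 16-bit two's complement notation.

1. Binary of +19029:  0100101001010101
2. Invert bits:     1011010110101010
3. Add 1:           1011010110101011

Answer: 1011010110101011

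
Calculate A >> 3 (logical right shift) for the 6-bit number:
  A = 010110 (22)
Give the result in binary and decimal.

Logical shift right by 3: drop the bottom 3 bit(s), prepend 3 zero(s) on the left.
  010110  ->  keep [010], discard [110], prepend 000
= 000010

Answer: 000010 (2)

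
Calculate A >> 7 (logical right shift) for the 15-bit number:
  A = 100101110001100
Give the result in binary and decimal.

Logical shift right by 7: drop the bottom 7 bit(s), prepend 7 zero(s) on the left.
  100101110001100  ->  keep [10010111], discard [0001100], prepend 0000000
= 000000010010111

Answer: 000000010010111 (151)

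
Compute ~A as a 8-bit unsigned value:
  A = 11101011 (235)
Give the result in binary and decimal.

Flip each bit (0->1, 1->0):
  11101011
  00010100

Answer: 00010100 (20)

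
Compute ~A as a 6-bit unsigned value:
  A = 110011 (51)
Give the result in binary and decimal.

Flip each bit (0->1, 1->0):
  110011
  001100

Answer: 001100 (12)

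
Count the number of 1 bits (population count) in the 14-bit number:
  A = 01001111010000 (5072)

01001111010000
1-bits at positions (from bit 0 = LSB): 4, 6, 7, 8, 9, 12
Count = 6

Answer: 6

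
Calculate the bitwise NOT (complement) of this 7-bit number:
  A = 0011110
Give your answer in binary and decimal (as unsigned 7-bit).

Flip each bit (0->1, 1->0):
  0011110
  1100001

Answer: 1100001 (97)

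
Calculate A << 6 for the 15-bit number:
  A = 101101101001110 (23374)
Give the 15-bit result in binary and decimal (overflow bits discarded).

Shift left by 6: drop the top 6 bit(s), append 6 zero(s) on the right.
  101101101001110  ->  discard [101101], keep [101001110], append 000000
= 101001110000000

Answer: 101001110000000 (21376)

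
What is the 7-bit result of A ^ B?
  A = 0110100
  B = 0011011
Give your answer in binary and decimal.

Apply ^ to each column (1 where bits differ):
  0110100
^ 0011011
---------
  0101111

Answer: 0101111 (47)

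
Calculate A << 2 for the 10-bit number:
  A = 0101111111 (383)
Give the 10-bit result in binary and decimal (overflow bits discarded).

Shift left by 2: drop the top 2 bit(s), append 2 zero(s) on the right.
  0101111111  ->  discard [01], keep [01111111], append 00
= 0111111100

Answer: 0111111100 (508)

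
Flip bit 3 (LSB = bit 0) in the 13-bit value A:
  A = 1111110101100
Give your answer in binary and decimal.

Mask = 1 << 3 = 0000000001000
Bit 3 of A is 1; XOR with the mask flips it to 0.
  1111110101100
^ 0000000001000
---------------
  1111110100100

Answer: 1111110100100 (8100)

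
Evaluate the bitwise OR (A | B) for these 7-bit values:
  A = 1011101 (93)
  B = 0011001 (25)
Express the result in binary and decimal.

Apply | to each column (1 where either bit is 1):
  1011101
| 0011001
---------
  1011101

Answer: 1011101 (93)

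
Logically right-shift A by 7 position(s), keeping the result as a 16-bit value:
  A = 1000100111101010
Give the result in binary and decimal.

Logical shift right by 7: drop the bottom 7 bit(s), prepend 7 zero(s) on the left.
  1000100111101010  ->  keep [100010011], discard [1101010], prepend 0000000
= 0000000100010011

Answer: 0000000100010011 (275)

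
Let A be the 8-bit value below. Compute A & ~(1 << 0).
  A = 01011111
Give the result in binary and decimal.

Mask = ~(1 << 0) = 11111110
Bit 0 of A is 1, so AND-ing with the mask clears it to 0.
  01011111
& 11111110
----------
  01011110

Answer: 01011110 (94)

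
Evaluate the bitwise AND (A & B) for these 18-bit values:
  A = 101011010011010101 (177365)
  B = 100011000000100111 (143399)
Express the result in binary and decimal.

Apply & to each column (1 only where both bits are 1):
  101011010011010101
& 100011000000100111
--------------------
  100011000000000101

Answer: 100011000000000101 (143365)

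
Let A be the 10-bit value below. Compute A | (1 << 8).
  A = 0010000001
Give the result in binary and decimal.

Mask = 1 << 8 = 0100000000
Bit 8 of A is 0, so OR-ing with the mask flips it to 1.
  0010000001
| 0100000000
------------
  0110000001

Answer: 0110000001 (385)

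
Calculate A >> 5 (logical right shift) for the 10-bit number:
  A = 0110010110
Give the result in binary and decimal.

Logical shift right by 5: drop the bottom 5 bit(s), prepend 5 zero(s) on the left.
  0110010110  ->  keep [01100], discard [10110], prepend 00000
= 0000001100

Answer: 0000001100 (12)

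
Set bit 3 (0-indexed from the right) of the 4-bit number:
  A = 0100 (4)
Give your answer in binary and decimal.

Mask = 1 << 3 = 1000
Bit 3 of A is 0, so OR-ing with the mask flips it to 1.
  0100
| 1000
------
  1100

Answer: 1100 (12)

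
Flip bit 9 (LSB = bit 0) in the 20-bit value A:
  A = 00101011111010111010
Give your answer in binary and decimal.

Mask = 1 << 9 = 00000000001000000000
Bit 9 of A is 1; XOR with the mask flips it to 0.
  00101011111010111010
^ 00000000001000000000
----------------------
  00101011110010111010

Answer: 00101011110010111010 (179386)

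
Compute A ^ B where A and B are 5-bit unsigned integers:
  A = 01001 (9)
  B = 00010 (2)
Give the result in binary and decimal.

Apply ^ to each column (1 where bits differ):
  01001
^ 00010
-------
  01011

Answer: 01011 (11)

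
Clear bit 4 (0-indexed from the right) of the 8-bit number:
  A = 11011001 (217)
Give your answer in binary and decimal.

Mask = ~(1 << 4) = 11101111
Bit 4 of A is 1, so AND-ing with the mask clears it to 0.
  11011001
& 11101111
----------
  11001001

Answer: 11001001 (201)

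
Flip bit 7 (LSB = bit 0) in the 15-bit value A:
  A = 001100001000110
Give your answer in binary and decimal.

Mask = 1 << 7 = 000000010000000
Bit 7 of A is 0; XOR with the mask flips it to 1.
  001100001000110
^ 000000010000000
-----------------
  001100011000110

Answer: 001100011000110 (6342)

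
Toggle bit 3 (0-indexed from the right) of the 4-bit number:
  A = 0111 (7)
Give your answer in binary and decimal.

Mask = 1 << 3 = 1000
Bit 3 of A is 0; XOR with the mask flips it to 1.
  0111
^ 1000
------
  1111

Answer: 1111 (15)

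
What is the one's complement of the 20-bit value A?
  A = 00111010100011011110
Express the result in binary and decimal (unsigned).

Flip each bit (0->1, 1->0):
  00111010100011011110
  11000101011100100001

Answer: 11000101011100100001 (808737)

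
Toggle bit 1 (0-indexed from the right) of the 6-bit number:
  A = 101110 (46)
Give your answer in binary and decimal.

Mask = 1 << 1 = 000010
Bit 1 of A is 1; XOR with the mask flips it to 0.
  101110
^ 000010
--------
  101100

Answer: 101100 (44)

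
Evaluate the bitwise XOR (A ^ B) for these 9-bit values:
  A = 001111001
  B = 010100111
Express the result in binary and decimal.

Apply ^ to each column (1 where bits differ):
  001111001
^ 010100111
-----------
  011011110

Answer: 011011110 (222)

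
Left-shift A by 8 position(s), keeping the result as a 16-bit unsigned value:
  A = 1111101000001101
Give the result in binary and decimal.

Shift left by 8: drop the top 8 bit(s), append 8 zero(s) on the right.
  1111101000001101  ->  discard [11111010], keep [00001101], append 00000000
= 0000110100000000

Answer: 0000110100000000 (3328)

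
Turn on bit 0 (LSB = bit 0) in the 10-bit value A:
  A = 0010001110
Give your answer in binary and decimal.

Mask = 1 << 0 = 0000000001
Bit 0 of A is 0, so OR-ing with the mask flips it to 1.
  0010001110
| 0000000001
------------
  0010001111

Answer: 0010001111 (143)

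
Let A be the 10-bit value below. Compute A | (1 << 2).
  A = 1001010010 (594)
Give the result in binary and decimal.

Mask = 1 << 2 = 0000000100
Bit 2 of A is 0, so OR-ing with the mask flips it to 1.
  1001010010
| 0000000100
------------
  1001010110

Answer: 1001010110 (598)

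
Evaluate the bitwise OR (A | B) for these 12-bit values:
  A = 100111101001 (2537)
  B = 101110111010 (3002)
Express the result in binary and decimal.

Apply | to each column (1 where either bit is 1):
  100111101001
| 101110111010
--------------
  101111111011

Answer: 101111111011 (3067)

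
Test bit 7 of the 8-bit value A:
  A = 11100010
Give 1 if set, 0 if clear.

Bit 7 is the 8th from the right.
  11100010
  ^
That bit is 1.

Answer: 1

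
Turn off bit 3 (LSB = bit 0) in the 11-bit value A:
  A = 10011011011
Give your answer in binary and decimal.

Mask = ~(1 << 3) = 11111110111
Bit 3 of A is 1, so AND-ing with the mask clears it to 0.
  10011011011
& 11111110111
-------------
  10011010011

Answer: 10011010011 (1235)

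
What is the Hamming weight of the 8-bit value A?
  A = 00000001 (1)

00000001
1-bits at positions (from bit 0 = LSB): 0
Count = 1

Answer: 1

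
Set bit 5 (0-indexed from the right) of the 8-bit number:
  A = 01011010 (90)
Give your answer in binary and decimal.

Mask = 1 << 5 = 00100000
Bit 5 of A is 0, so OR-ing with the mask flips it to 1.
  01011010
| 00100000
----------
  01111010

Answer: 01111010 (122)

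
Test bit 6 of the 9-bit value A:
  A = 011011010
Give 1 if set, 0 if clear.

Bit 6 is the 7th from the right.
  011011010
    ^
That bit is 1.

Answer: 1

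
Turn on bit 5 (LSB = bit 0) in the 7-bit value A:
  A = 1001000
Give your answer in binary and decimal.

Mask = 1 << 5 = 0100000
Bit 5 of A is 0, so OR-ing with the mask flips it to 1.
  1001000
| 0100000
---------
  1101000

Answer: 1101000 (104)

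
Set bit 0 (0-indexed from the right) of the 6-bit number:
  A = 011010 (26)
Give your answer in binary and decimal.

Mask = 1 << 0 = 000001
Bit 0 of A is 0, so OR-ing with the mask flips it to 1.
  011010
| 000001
--------
  011011

Answer: 011011 (27)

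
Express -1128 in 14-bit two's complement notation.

1. Binary of +1128:  00010001101000
2. Invert bits:     11101110010111
3. Add 1:           11101110011000

Answer: 11101110011000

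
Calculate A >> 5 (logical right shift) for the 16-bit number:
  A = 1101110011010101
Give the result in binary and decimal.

Logical shift right by 5: drop the bottom 5 bit(s), prepend 5 zero(s) on the left.
  1101110011010101  ->  keep [11011100110], discard [10101], prepend 00000
= 0000011011100110

Answer: 0000011011100110 (1766)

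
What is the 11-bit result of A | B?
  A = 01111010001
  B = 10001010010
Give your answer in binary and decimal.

Apply | to each column (1 where either bit is 1):
  01111010001
| 10001010010
-------------
  11111010011

Answer: 11111010011 (2003)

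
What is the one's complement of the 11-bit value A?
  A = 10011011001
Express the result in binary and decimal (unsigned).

Flip each bit (0->1, 1->0):
  10011011001
  01100100110

Answer: 01100100110 (806)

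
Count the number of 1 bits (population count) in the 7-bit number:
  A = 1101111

1101111
1-bits at positions (from bit 0 = LSB): 0, 1, 2, 3, 5, 6
Count = 6

Answer: 6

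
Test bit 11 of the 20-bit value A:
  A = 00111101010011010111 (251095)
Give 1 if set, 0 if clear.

Bit 11 is the 12th from the right.
  00111101010011010111
          ^
That bit is 0.

Answer: 0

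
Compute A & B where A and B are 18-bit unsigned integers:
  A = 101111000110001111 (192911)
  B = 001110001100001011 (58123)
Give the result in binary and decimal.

Apply & to each column (1 only where both bits are 1):
  101111000110001111
& 001110001100001011
--------------------
  001110000100001011

Answer: 001110000100001011 (57611)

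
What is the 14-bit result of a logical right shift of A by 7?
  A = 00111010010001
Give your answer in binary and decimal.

Logical shift right by 7: drop the bottom 7 bit(s), prepend 7 zero(s) on the left.
  00111010010001  ->  keep [0011101], discard [0010001], prepend 0000000
= 00000000011101

Answer: 00000000011101 (29)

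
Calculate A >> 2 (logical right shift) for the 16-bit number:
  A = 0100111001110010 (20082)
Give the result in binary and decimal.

Logical shift right by 2: drop the bottom 2 bit(s), prepend 2 zero(s) on the left.
  0100111001110010  ->  keep [01001110011100], discard [10], prepend 00
= 0001001110011100

Answer: 0001001110011100 (5020)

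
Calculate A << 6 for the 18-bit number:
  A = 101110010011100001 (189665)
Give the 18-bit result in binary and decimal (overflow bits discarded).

Shift left by 6: drop the top 6 bit(s), append 6 zero(s) on the right.
  101110010011100001  ->  discard [101110], keep [010011100001], append 000000
= 010011100001000000

Answer: 010011100001000000 (79936)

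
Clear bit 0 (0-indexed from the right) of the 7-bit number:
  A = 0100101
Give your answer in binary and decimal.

Mask = ~(1 << 0) = 1111110
Bit 0 of A is 1, so AND-ing with the mask clears it to 0.
  0100101
& 1111110
---------
  0100100

Answer: 0100100 (36)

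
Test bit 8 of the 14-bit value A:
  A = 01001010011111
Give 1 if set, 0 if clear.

Bit 8 is the 9th from the right.
  01001010011111
       ^
That bit is 0.

Answer: 0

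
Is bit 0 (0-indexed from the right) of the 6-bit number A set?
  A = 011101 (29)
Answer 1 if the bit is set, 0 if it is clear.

Bit 0 is the 1st from the right.
  011101
       ^
That bit is 1.

Answer: 1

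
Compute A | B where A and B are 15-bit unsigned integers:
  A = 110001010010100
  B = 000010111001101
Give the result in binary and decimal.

Apply | to each column (1 where either bit is 1):
  110001010010100
| 000010111001101
-----------------
  110011111011101

Answer: 110011111011101 (26589)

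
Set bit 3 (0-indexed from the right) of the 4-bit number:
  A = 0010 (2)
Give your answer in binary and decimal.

Mask = 1 << 3 = 1000
Bit 3 of A is 0, so OR-ing with the mask flips it to 1.
  0010
| 1000
------
  1010

Answer: 1010 (10)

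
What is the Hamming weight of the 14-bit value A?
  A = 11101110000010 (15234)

11101110000010
1-bits at positions (from bit 0 = LSB): 1, 7, 8, 9, 11, 12, 13
Count = 7

Answer: 7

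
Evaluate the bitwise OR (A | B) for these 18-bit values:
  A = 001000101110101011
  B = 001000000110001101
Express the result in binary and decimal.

Apply | to each column (1 where either bit is 1):
  001000101110101011
| 001000000110001101
--------------------
  001000101110101111

Answer: 001000101110101111 (35759)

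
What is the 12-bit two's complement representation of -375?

1. Binary of +375:  000101110111
2. Invert bits:     111010001000
3. Add 1:           111010001001

Answer: 111010001001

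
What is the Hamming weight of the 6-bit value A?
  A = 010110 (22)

010110
1-bits at positions (from bit 0 = LSB): 1, 2, 4
Count = 3

Answer: 3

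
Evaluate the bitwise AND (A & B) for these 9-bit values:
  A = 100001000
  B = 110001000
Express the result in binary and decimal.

Apply & to each column (1 only where both bits are 1):
  100001000
& 110001000
-----------
  100001000

Answer: 100001000 (264)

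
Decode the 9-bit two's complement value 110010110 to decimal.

MSB is 1, so the value is negative. Find the magnitude:
1. Invert bits:  001101001
2. Add 1:        001101010  = 106
3. Apply sign:   -106

Answer: -106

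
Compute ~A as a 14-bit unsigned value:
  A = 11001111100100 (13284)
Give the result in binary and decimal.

Flip each bit (0->1, 1->0):
  11001111100100
  00110000011011

Answer: 00110000011011 (3099)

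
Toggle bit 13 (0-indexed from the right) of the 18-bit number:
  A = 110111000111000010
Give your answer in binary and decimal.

Mask = 1 << 13 = 000010000000000000
Bit 13 of A is 1; XOR with the mask flips it to 0.
  110111000111000010
^ 000010000000000000
--------------------
  110101000111000010

Answer: 110101000111000010 (217538)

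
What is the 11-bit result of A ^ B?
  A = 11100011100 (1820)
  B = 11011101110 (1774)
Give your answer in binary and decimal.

Apply ^ to each column (1 where bits differ):
  11100011100
^ 11011101110
-------------
  00111110010

Answer: 00111110010 (498)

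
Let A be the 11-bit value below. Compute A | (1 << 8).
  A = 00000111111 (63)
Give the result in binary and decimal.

Mask = 1 << 8 = 00100000000
Bit 8 of A is 0, so OR-ing with the mask flips it to 1.
  00000111111
| 00100000000
-------------
  00100111111

Answer: 00100111111 (319)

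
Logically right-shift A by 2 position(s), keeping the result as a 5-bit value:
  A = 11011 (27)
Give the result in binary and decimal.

Logical shift right by 2: drop the bottom 2 bit(s), prepend 2 zero(s) on the left.
  11011  ->  keep [110], discard [11], prepend 00
= 00110

Answer: 00110 (6)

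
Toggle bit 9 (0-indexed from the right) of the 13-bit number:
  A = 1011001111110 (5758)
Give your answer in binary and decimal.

Mask = 1 << 9 = 0001000000000
Bit 9 of A is 1; XOR with the mask flips it to 0.
  1011001111110
^ 0001000000000
---------------
  1010001111110

Answer: 1010001111110 (5246)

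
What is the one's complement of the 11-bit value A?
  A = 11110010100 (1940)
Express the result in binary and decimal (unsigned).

Flip each bit (0->1, 1->0):
  11110010100
  00001101011

Answer: 00001101011 (107)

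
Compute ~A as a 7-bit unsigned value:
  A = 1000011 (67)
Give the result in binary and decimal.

Flip each bit (0->1, 1->0):
  1000011
  0111100

Answer: 0111100 (60)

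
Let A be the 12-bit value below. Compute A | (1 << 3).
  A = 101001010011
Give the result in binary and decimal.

Mask = 1 << 3 = 000000001000
Bit 3 of A is 0, so OR-ing with the mask flips it to 1.
  101001010011
| 000000001000
--------------
  101001011011

Answer: 101001011011 (2651)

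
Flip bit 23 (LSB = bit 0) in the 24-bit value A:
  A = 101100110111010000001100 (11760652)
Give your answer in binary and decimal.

Mask = 1 << 23 = 100000000000000000000000
Bit 23 of A is 1; XOR with the mask flips it to 0.
  101100110111010000001100
^ 100000000000000000000000
--------------------------
  001100110111010000001100

Answer: 001100110111010000001100 (3372044)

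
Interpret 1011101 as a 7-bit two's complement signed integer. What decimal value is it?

MSB is 1, so the value is negative. Find the magnitude:
1. Invert bits:  0100010
2. Add 1:        0100011  = 35
3. Apply sign:   -35

Answer: -35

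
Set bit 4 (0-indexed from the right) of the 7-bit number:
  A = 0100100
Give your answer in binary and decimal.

Mask = 1 << 4 = 0010000
Bit 4 of A is 0, so OR-ing with the mask flips it to 1.
  0100100
| 0010000
---------
  0110100

Answer: 0110100 (52)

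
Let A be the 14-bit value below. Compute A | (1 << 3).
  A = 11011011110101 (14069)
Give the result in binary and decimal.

Mask = 1 << 3 = 00000000001000
Bit 3 of A is 0, so OR-ing with the mask flips it to 1.
  11011011110101
| 00000000001000
----------------
  11011011111101

Answer: 11011011111101 (14077)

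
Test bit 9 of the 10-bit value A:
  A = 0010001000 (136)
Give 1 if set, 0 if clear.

Bit 9 is the 10th from the right.
  0010001000
  ^
That bit is 0.

Answer: 0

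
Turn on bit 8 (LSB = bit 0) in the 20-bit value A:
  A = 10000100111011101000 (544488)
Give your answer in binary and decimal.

Mask = 1 << 8 = 00000000000100000000
Bit 8 of A is 0, so OR-ing with the mask flips it to 1.
  10000100111011101000
| 00000000000100000000
----------------------
  10000100111111101000

Answer: 10000100111111101000 (544744)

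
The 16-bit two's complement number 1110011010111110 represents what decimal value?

MSB is 1, so the value is negative. Find the magnitude:
1. Invert bits:  0001100101000001
2. Add 1:        0001100101000010  = 6466
3. Apply sign:   -6466

Answer: -6466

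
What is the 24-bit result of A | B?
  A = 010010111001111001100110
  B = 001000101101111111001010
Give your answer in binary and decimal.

Apply | to each column (1 where either bit is 1):
  010010111001111001100110
| 001000101101111111001010
--------------------------
  011010111101111111101110

Answer: 011010111101111111101110 (7069678)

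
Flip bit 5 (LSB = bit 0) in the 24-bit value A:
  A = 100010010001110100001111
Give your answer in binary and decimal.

Mask = 1 << 5 = 000000000000000000100000
Bit 5 of A is 0; XOR with the mask flips it to 1.
  100010010001110100001111
^ 000000000000000000100000
--------------------------
  100010010001110100101111

Answer: 100010010001110100101111 (8985903)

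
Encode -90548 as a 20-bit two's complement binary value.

1. Binary of +90548:  00010110000110110100
2. Invert bits:     11101001111001001011
3. Add 1:           11101001111001001100

Answer: 11101001111001001100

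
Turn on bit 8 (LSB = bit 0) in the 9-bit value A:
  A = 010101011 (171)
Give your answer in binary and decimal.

Mask = 1 << 8 = 100000000
Bit 8 of A is 0, so OR-ing with the mask flips it to 1.
  010101011
| 100000000
-----------
  110101011

Answer: 110101011 (427)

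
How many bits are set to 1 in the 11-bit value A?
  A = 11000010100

11000010100
1-bits at positions (from bit 0 = LSB): 2, 4, 9, 10
Count = 4

Answer: 4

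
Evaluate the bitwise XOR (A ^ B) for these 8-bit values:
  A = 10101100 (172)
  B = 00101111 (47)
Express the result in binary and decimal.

Apply ^ to each column (1 where bits differ):
  10101100
^ 00101111
----------
  10000011

Answer: 10000011 (131)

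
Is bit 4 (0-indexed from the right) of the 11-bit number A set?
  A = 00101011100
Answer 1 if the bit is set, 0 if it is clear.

Bit 4 is the 5th from the right.
  00101011100
        ^
That bit is 1.

Answer: 1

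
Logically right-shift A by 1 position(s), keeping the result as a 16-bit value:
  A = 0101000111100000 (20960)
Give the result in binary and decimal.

Logical shift right by 1: drop the bottom 1 bit(s), prepend 1 zero(s) on the left.
  0101000111100000  ->  keep [010100011110000], discard [0], prepend 0
= 0010100011110000

Answer: 0010100011110000 (10480)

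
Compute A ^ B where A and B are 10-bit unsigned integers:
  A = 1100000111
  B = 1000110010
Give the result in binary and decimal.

Apply ^ to each column (1 where bits differ):
  1100000111
^ 1000110010
------------
  0100110101

Answer: 0100110101 (309)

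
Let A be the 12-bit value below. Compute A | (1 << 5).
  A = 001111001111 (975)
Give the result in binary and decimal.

Mask = 1 << 5 = 000000100000
Bit 5 of A is 0, so OR-ing with the mask flips it to 1.
  001111001111
| 000000100000
--------------
  001111101111

Answer: 001111101111 (1007)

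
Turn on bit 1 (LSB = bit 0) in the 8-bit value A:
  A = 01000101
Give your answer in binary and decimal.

Mask = 1 << 1 = 00000010
Bit 1 of A is 0, so OR-ing with the mask flips it to 1.
  01000101
| 00000010
----------
  01000111

Answer: 01000111 (71)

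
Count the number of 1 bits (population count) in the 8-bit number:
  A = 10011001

10011001
1-bits at positions (from bit 0 = LSB): 0, 3, 4, 7
Count = 4

Answer: 4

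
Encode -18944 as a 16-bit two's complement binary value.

1. Binary of +18944:  0100101000000000
2. Invert bits:     1011010111111111
3. Add 1:           1011011000000000

Answer: 1011011000000000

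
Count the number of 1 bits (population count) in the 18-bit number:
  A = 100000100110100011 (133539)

100000100110100011
1-bits at positions (from bit 0 = LSB): 0, 1, 5, 7, 8, 11, 17
Count = 7

Answer: 7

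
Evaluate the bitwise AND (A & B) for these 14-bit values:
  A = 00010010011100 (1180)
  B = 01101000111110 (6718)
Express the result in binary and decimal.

Apply & to each column (1 only where both bits are 1):
  00010010011100
& 01101000111110
----------------
  00000000011100

Answer: 00000000011100 (28)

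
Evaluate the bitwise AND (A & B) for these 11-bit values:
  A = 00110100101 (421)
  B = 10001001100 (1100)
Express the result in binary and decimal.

Apply & to each column (1 only where both bits are 1):
  00110100101
& 10001001100
-------------
  00000000100

Answer: 00000000100 (4)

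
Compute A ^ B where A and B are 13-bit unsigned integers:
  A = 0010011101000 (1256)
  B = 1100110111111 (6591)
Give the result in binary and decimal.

Apply ^ to each column (1 where bits differ):
  0010011101000
^ 1100110111111
---------------
  1110101010111

Answer: 1110101010111 (7511)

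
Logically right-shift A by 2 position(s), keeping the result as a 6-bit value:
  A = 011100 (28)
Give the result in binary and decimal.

Logical shift right by 2: drop the bottom 2 bit(s), prepend 2 zero(s) on the left.
  011100  ->  keep [0111], discard [00], prepend 00
= 000111

Answer: 000111 (7)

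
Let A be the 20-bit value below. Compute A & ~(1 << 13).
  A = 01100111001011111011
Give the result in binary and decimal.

Mask = ~(1 << 13) = 11111101111111111111
Bit 13 of A is 1, so AND-ing with the mask clears it to 0.
  01100111001011111011
& 11111101111111111111
----------------------
  01100101001011111011

Answer: 01100101001011111011 (414459)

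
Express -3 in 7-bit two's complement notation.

1. Binary of +3:  0000011
2. Invert bits:     1111100
3. Add 1:           1111101

Answer: 1111101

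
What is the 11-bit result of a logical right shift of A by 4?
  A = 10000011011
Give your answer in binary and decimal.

Logical shift right by 4: drop the bottom 4 bit(s), prepend 4 zero(s) on the left.
  10000011011  ->  keep [1000001], discard [1011], prepend 0000
= 00001000001

Answer: 00001000001 (65)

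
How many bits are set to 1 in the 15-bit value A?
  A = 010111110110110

010111110110110
1-bits at positions (from bit 0 = LSB): 1, 2, 4, 5, 7, 8, 9, 10, 11, 13
Count = 10

Answer: 10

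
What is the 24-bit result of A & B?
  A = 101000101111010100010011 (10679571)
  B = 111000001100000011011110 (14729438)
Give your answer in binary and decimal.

Apply & to each column (1 only where both bits are 1):
  101000101111010100010011
& 111000001100000011011110
--------------------------
  101000001100000000010010

Answer: 101000001100000000010010 (10534930)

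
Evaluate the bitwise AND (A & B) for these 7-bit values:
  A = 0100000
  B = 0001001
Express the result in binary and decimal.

Apply & to each column (1 only where both bits are 1):
  0100000
& 0001001
---------
  0000000

Answer: 0000000 (0)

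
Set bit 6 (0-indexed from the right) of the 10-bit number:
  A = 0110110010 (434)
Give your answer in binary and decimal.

Mask = 1 << 6 = 0001000000
Bit 6 of A is 0, so OR-ing with the mask flips it to 1.
  0110110010
| 0001000000
------------
  0111110010

Answer: 0111110010 (498)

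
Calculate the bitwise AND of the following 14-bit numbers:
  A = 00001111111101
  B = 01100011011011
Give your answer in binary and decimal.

Apply & to each column (1 only where both bits are 1):
  00001111111101
& 01100011011011
----------------
  00000011011001

Answer: 00000011011001 (217)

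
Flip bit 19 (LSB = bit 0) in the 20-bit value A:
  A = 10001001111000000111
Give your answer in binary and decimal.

Mask = 1 << 19 = 10000000000000000000
Bit 19 of A is 1; XOR with the mask flips it to 0.
  10001001111000000111
^ 10000000000000000000
----------------------
  00001001111000000111

Answer: 00001001111000000111 (40455)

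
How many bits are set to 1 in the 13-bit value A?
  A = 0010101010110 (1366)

0010101010110
1-bits at positions (from bit 0 = LSB): 1, 2, 4, 6, 8, 10
Count = 6

Answer: 6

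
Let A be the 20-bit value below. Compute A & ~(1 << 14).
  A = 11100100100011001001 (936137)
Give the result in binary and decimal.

Mask = ~(1 << 14) = 11111011111111111111
Bit 14 of A is 1, so AND-ing with the mask clears it to 0.
  11100100100011001001
& 11111011111111111111
----------------------
  11100000100011001001

Answer: 11100000100011001001 (919753)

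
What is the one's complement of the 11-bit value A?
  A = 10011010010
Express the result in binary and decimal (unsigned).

Flip each bit (0->1, 1->0):
  10011010010
  01100101101

Answer: 01100101101 (813)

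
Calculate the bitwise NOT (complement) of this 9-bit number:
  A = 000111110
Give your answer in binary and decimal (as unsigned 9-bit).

Flip each bit (0->1, 1->0):
  000111110
  111000001

Answer: 111000001 (449)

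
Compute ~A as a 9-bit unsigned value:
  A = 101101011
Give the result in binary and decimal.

Flip each bit (0->1, 1->0):
  101101011
  010010100

Answer: 010010100 (148)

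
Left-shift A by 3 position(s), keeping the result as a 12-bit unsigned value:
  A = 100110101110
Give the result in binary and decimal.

Shift left by 3: drop the top 3 bit(s), append 3 zero(s) on the right.
  100110101110  ->  discard [100], keep [110101110], append 000
= 110101110000

Answer: 110101110000 (3440)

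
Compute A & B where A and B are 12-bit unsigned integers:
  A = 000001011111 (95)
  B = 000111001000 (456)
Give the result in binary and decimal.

Apply & to each column (1 only where both bits are 1):
  000001011111
& 000111001000
--------------
  000001001000

Answer: 000001001000 (72)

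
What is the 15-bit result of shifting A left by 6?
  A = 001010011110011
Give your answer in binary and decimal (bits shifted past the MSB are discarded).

Shift left by 6: drop the top 6 bit(s), append 6 zero(s) on the right.
  001010011110011  ->  discard [001010], keep [011110011], append 000000
= 011110011000000

Answer: 011110011000000 (15552)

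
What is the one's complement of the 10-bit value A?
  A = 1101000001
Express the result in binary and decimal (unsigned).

Flip each bit (0->1, 1->0):
  1101000001
  0010111110

Answer: 0010111110 (190)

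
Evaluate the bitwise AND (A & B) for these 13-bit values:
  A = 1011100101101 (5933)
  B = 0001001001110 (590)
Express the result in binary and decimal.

Apply & to each column (1 only where both bits are 1):
  1011100101101
& 0001001001110
---------------
  0001000001100

Answer: 0001000001100 (524)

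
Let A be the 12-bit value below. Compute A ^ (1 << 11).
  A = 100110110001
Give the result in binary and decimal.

Mask = 1 << 11 = 100000000000
Bit 11 of A is 1; XOR with the mask flips it to 0.
  100110110001
^ 100000000000
--------------
  000110110001

Answer: 000110110001 (433)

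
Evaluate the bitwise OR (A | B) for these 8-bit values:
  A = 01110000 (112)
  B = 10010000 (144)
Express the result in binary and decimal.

Apply | to each column (1 where either bit is 1):
  01110000
| 10010000
----------
  11110000

Answer: 11110000 (240)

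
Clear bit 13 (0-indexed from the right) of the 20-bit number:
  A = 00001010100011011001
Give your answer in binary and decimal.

Mask = ~(1 << 13) = 11111101111111111111
Bit 13 of A is 1, so AND-ing with the mask clears it to 0.
  00001010100011011001
& 11111101111111111111
----------------------
  00001000100011011001

Answer: 00001000100011011001 (35033)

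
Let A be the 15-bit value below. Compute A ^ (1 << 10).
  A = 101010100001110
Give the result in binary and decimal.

Mask = 1 << 10 = 000010000000000
Bit 10 of A is 1; XOR with the mask flips it to 0.
  101010100001110
^ 000010000000000
-----------------
  101000100001110

Answer: 101000100001110 (20750)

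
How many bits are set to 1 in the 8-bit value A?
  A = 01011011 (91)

01011011
1-bits at positions (from bit 0 = LSB): 0, 1, 3, 4, 6
Count = 5

Answer: 5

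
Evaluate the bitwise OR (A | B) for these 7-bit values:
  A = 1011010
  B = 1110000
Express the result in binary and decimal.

Apply | to each column (1 where either bit is 1):
  1011010
| 1110000
---------
  1111010

Answer: 1111010 (122)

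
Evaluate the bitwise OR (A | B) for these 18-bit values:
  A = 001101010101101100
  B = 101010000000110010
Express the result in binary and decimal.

Apply | to each column (1 where either bit is 1):
  001101010101101100
| 101010000000110010
--------------------
  101111010101111110

Answer: 101111010101111110 (193918)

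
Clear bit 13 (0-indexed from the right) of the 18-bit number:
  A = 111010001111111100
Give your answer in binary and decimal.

Mask = ~(1 << 13) = 111101111111111111
Bit 13 of A is 1, so AND-ing with the mask clears it to 0.
  111010001111111100
& 111101111111111111
--------------------
  111000001111111100

Answer: 111000001111111100 (230396)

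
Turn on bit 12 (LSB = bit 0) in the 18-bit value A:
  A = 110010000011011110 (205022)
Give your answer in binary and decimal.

Mask = 1 << 12 = 000001000000000000
Bit 12 of A is 0, so OR-ing with the mask flips it to 1.
  110010000011011110
| 000001000000000000
--------------------
  110011000011011110

Answer: 110011000011011110 (209118)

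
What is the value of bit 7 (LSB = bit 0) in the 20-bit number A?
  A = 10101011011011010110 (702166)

Bit 7 is the 8th from the right.
  10101011011011010110
              ^
That bit is 1.

Answer: 1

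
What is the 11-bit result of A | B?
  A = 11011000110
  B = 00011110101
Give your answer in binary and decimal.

Apply | to each column (1 where either bit is 1):
  11011000110
| 00011110101
-------------
  11011110111

Answer: 11011110111 (1783)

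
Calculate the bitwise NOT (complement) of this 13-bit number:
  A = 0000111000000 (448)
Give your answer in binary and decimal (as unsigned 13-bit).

Flip each bit (0->1, 1->0):
  0000111000000
  1111000111111

Answer: 1111000111111 (7743)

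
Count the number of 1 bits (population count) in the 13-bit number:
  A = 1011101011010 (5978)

1011101011010
1-bits at positions (from bit 0 = LSB): 1, 3, 4, 6, 8, 9, 10, 12
Count = 8

Answer: 8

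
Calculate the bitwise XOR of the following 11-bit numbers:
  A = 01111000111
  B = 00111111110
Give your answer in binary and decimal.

Apply ^ to each column (1 where bits differ):
  01111000111
^ 00111111110
-------------
  01000111001

Answer: 01000111001 (569)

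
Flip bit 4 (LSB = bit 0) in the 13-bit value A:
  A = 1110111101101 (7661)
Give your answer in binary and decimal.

Mask = 1 << 4 = 0000000010000
Bit 4 of A is 0; XOR with the mask flips it to 1.
  1110111101101
^ 0000000010000
---------------
  1110111111101

Answer: 1110111111101 (7677)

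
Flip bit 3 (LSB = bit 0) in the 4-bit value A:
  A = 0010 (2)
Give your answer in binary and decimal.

Mask = 1 << 3 = 1000
Bit 3 of A is 0; XOR with the mask flips it to 1.
  0010
^ 1000
------
  1010

Answer: 1010 (10)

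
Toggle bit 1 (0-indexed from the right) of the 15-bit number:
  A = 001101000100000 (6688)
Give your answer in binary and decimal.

Mask = 1 << 1 = 000000000000010
Bit 1 of A is 0; XOR with the mask flips it to 1.
  001101000100000
^ 000000000000010
-----------------
  001101000100010

Answer: 001101000100010 (6690)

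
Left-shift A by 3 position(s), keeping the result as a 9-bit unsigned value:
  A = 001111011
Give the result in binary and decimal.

Shift left by 3: drop the top 3 bit(s), append 3 zero(s) on the right.
  001111011  ->  discard [001], keep [111011], append 000
= 111011000

Answer: 111011000 (472)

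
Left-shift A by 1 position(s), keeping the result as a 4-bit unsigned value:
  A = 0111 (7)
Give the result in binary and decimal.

Shift left by 1: drop the top 1 bit(s), append 1 zero(s) on the right.
  0111  ->  discard [0], keep [111], append 0
= 1110

Answer: 1110 (14)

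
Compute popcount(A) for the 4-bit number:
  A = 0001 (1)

0001
1-bits at positions (from bit 0 = LSB): 0
Count = 1

Answer: 1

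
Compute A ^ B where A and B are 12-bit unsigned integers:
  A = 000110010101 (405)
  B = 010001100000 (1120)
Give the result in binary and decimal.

Apply ^ to each column (1 where bits differ):
  000110010101
^ 010001100000
--------------
  010111110101

Answer: 010111110101 (1525)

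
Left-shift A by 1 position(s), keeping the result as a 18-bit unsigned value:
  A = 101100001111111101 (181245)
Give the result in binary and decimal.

Shift left by 1: drop the top 1 bit(s), append 1 zero(s) on the right.
  101100001111111101  ->  discard [1], keep [01100001111111101], append 0
= 011000011111111010

Answer: 011000011111111010 (100346)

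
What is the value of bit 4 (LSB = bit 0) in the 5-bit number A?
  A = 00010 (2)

Bit 4 is the 5th from the right.
  00010
  ^
That bit is 0.

Answer: 0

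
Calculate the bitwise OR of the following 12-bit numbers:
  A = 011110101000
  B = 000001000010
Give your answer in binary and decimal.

Apply | to each column (1 where either bit is 1):
  011110101000
| 000001000010
--------------
  011111101010

Answer: 011111101010 (2026)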